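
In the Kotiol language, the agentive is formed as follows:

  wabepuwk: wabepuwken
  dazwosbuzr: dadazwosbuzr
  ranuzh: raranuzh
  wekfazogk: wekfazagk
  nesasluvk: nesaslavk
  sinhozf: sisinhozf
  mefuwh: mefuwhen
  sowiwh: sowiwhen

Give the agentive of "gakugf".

ranuzh and mefuwh both end in -h yet inflect differently (raranuzh, mefuwhen), so the final letter is not what conditions the rule; the second-to-last letter is.
"gakugf" has second-to-last letter 'g'. The one such stem in the data (wekfazogk → wekfazagk) changes the last vowel to 'a' (as does nesasluvk), so the same rule applies.
The other patterns: stems whose second-to-last letter is 'z' repeat the first consonant+vowel as a prefix; stems whose second-to-last letter is 'w' add -en.
So gakugf → gakagf.

gakagf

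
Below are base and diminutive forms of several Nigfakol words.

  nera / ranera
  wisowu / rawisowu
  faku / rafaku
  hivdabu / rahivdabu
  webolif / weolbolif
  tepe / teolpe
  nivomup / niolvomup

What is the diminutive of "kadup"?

wisowu and nivomup both have last vowel 'u' yet inflect differently (rawisowu, niolvomup), so the last vowel is not what conditions the rule; the final letter is.
"kadup" ends in -p. The one such stem in the data (nivomup → niolvomup) inserts -ol- after the first vowel (as do webolif, tepe), so the same rule applies.
The other pattern: stems ending in -a or -u add the prefix ra-.
So kadup → kaoldup.

kaoldup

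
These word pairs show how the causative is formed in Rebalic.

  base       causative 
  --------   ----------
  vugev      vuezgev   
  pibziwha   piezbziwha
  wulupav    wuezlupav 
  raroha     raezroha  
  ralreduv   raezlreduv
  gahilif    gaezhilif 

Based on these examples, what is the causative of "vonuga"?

Every pair shown (vugev → vuezgev, pibziwha → piezbziwha, wulupav → wuezlupav, …) follows the same rule: insert -ez- after the first vowel.
So vonuga → voeznuga.

voeznuga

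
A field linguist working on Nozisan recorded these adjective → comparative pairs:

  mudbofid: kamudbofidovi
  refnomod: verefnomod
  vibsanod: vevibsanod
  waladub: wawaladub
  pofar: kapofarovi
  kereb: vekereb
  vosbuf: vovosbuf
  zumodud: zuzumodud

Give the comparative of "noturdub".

"noturdub" has last vowel 'u'. The stems whose last vowel is 'u' (vosbuf → vovosbuf, zumodud → zuzumodud, waladub → wawaladub) repeat the first consonant+vowel as a prefix.
The other patterns: stems whose last vowel is 'a' or 'i' add ka- … -ovi around the stem; stems whose last vowel is 'e' or 'o' add the prefix ve-.
So noturdub → nonoturdub.

nonoturdub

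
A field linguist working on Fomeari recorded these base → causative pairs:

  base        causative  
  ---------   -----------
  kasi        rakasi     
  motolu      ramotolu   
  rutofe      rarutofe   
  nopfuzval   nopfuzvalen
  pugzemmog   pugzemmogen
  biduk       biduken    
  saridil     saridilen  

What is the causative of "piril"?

"piril" ends in a consonant. The stems ending in a consonant (nopfuzval → nopfuzvalen, pugzemmog → pugzemmogen, biduk → biduken) add -en.
The other pattern: stems ending in a vowel add the prefix ra-.
So piril → pirilen.

pirilen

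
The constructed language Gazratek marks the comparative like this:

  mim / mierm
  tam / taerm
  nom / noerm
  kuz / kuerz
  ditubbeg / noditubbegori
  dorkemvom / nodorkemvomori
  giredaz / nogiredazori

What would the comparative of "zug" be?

zuerg

"zug" has 1 vowel. The stems with 1 vowel (tam → taerm, kuz → kuerz, nom → noerm) insert -er- after the first vowel.
The other pattern: stems with 3 vowels add no- … -ori around the stem.
So zug → zuerg.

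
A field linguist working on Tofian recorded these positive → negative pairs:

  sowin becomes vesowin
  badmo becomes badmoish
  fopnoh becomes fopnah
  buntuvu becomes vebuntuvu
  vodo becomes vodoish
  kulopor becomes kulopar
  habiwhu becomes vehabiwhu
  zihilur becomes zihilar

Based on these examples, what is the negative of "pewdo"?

pewdoish

kulopor and vodo both have last vowel 'o' yet inflect differently (kulopar, vodoish), so the last vowel is not what conditions the rule; the final letter is.
"pewdo" ends in -o. The stems ending in -o (vodo → vodoish, badmo → badmoish) add -ish.
The other patterns: stems ending in -h or -r change the last vowel to 'a'; stems ending in -n or -u add the prefix ve-.
So pewdo → pewdoish.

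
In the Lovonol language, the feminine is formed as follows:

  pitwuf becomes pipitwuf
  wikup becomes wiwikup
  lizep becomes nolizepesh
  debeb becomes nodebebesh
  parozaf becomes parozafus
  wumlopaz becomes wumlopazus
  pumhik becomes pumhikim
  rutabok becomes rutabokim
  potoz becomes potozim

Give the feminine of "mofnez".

nomofnezesh

wikup and lizep both end in -p yet inflect differently (wiwikup, nolizepesh), so the final letter is not what conditions the rule; the last vowel is.
"mofnez" has last vowel 'e'. The stems whose last vowel is 'e' (lizep → nolizepesh, debeb → nodebebesh) add no- … -esh around the stem.
So mofnez → nomofnezesh.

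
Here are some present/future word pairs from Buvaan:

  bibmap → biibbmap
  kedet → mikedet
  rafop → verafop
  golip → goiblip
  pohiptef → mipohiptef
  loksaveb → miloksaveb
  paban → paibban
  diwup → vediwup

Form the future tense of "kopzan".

koibpzan

"kopzan" has last vowel 'a'. The stems whose last vowel is 'a' (bibmap → biibbmap, paban → paibban) insert -ib- after the first vowel.
The other patterns: stems whose last vowel is 'e' add the prefix mi-; stems whose last vowel is 'o' or 'u' add the prefix ve-.
So kopzan → koibpzan.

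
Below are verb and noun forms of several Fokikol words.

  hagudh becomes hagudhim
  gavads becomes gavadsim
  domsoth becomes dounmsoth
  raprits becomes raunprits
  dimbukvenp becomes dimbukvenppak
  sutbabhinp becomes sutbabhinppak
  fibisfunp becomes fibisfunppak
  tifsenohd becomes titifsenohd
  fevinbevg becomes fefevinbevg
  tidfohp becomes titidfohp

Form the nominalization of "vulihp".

vuvulihp

hagudh and domsoth both end in -h yet inflect differently (hagudhim, dounmsoth), so the final letter is not what conditions the rule; the second-to-last letter is.
"vulihp" has second-to-last letter 'h'. The stems whose second-to-last letter is 'h' (tifsenohd → titifsenohd, tidfohp → titidfohp) repeat the first consonant+vowel as a prefix.
The other patterns: stems whose second-to-last letter is 'd' add -im; stems whose second-to-last letter is 't' insert -un- after the first vowel; stems whose second-to-last letter is 'n' double the final consonant and add -ak.
So vulihp → vuvulihp.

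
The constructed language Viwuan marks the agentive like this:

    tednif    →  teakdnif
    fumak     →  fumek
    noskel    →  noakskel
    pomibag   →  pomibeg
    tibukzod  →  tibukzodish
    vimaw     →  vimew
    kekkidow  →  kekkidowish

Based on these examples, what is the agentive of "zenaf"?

kekkidow and vimaw both end in -w yet inflect differently (kekkidowish, vimew), so the final letter is not what conditions the rule; the last vowel is.
"zenaf" has last vowel 'a'. The stems whose last vowel is 'a' (fumak → fumek, vimaw → vimew, pomibag → pomibeg) change the last vowel to 'e'.
So zenaf → zenef.

zenef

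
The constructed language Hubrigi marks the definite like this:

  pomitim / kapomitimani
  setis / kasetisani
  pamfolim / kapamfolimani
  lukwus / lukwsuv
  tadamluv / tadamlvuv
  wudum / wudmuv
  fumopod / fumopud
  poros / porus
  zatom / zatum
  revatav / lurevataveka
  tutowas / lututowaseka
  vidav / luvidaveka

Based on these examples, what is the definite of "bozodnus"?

setis and lukwus both end in -s yet inflect differently (kasetisani, lukwsuv), so the final letter is not what conditions the rule; the last vowel is.
"bozodnus" has last vowel 'u'. The stems whose last vowel is 'u' (lukwus → lukwsuv, tadamluv → tadamlvuv, wudum → wudmuv) delete the last vowel and add -uv.
So bozodnus → bozodnsuv.

bozodnsuv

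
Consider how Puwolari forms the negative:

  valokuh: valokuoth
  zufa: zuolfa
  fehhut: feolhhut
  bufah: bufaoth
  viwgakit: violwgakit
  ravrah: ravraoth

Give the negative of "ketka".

keoltka

"ketka" ends in -a. The one such stem in the data (zufa → zuolfa) inserts -ol- after the first vowel (as do viwgakit, fehhut), so the same rule applies.
So ketka → keoltka.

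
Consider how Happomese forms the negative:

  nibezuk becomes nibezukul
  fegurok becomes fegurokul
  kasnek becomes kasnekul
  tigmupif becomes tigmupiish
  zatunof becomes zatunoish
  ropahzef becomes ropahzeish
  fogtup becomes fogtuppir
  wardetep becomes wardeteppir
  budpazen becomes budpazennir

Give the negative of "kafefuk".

"kafefuk" ends in -k. The stems ending in -k (nibezuk → nibezukul, fegurok → fegurokul, kasnek → kasnekul) add -ul.
So kafefuk → kafefukul.

kafefukul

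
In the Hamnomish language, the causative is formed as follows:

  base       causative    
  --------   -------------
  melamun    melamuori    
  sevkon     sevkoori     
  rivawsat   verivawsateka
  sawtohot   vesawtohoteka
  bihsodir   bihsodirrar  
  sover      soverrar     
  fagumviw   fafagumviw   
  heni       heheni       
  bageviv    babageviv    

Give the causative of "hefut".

vehefuteka

"hefut" ends in -t. The stems ending in -t (rivawsat → verivawsateka, sawtohot → vesawtohoteka) add ve- … -eka around the stem.
The other patterns: stems ending in -n drop the final letter and add -ori; stems ending in -r double the final consonant and add -ar; stems ending in -i, -v or -w repeat the first consonant+vowel as a prefix.
So hefut → vehefuteka.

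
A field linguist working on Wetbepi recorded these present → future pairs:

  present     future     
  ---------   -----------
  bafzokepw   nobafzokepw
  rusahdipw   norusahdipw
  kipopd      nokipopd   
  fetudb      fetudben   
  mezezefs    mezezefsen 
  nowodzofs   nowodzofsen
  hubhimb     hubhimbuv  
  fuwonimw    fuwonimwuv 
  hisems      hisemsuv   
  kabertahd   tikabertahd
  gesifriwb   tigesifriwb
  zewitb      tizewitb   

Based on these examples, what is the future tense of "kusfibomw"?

kusfibomwuv

fetudb and hubhimb both end in -b yet inflect differently (fetudben, hubhimbuv), so the final letter is not what conditions the rule; the second-to-last letter is.
"kusfibomw" has second-to-last letter 'm'. The stems whose second-to-last letter is 'm' (hubhimb → hubhimbuv, fuwonimw → fuwonimwuv, hisems → hisemsuv) add -uv.
So kusfibomw → kusfibomwuv.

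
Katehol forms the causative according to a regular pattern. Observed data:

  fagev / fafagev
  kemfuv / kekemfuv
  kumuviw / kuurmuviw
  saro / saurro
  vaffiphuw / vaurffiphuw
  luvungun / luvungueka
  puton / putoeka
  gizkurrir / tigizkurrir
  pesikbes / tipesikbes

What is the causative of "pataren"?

kemfuv and vaffiphuw both have last vowel 'u' yet inflect differently (kekemfuv, vaurffiphuw), so the last vowel is not what conditions the rule; the final letter is.
"pataren" ends in -n. The stems ending in -n (luvungun → luvungueka, puton → putoeka) drop the final letter and add -eka.
The other patterns: stems ending in -v repeat the first consonant+vowel as a prefix; stems ending in -o or -w insert -ur- after the first vowel; stems ending in -r or -s add the prefix ti-.
So pataren → patareeka.

patareeka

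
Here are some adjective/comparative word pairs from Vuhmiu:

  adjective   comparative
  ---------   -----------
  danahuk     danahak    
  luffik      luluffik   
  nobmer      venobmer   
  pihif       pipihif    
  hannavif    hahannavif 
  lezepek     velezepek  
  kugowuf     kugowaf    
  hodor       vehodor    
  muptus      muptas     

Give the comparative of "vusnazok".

danahuk and luffik both end in -k yet inflect differently (danahak, luluffik), so the final letter is not what conditions the rule; the last vowel is.
"vusnazok" has last vowel 'o'. The one such stem in the data (hodor → vehodor) adds the prefix ve-, so the same rule applies.
The other patterns: stems whose last vowel is 'u' change the last vowel to 'a'; stems whose last vowel is 'i' repeat the first consonant+vowel as a prefix.
So vusnazok → vevusnazok.

vevusnazok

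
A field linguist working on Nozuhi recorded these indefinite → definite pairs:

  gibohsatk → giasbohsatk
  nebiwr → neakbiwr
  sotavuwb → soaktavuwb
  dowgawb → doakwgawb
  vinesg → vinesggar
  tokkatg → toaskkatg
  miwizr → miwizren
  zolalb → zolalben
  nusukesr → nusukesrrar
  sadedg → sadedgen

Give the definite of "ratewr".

raaktewr

vinesg and tokkatg both end in -g yet inflect differently (vinesggar, toaskkatg), so the final letter is not what conditions the rule; the second-to-last letter is.
"ratewr" has second-to-last letter 'w'. The stems whose second-to-last letter is 'w' (sotavuwb → soaktavuwb, dowgawb → doakwgawb, nebiwr → neakbiwr) insert -ak- after the first vowel.
So ratewr → raaktewr.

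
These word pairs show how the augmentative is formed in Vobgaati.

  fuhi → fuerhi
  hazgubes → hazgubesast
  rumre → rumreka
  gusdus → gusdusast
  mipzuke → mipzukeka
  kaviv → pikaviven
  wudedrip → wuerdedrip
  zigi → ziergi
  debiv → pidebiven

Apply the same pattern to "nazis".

nazisast

"nazis" ends in -s. The stems ending in -s (hazgubes → hazgubesast, gusdus → gusdusast) add -ast.
The other patterns: stems ending in -e drop the final letter and add -eka; stems ending in -v add pi- … -en around the stem; stems ending in -i or -p insert -er- after the first vowel.
So nazis → nazisast.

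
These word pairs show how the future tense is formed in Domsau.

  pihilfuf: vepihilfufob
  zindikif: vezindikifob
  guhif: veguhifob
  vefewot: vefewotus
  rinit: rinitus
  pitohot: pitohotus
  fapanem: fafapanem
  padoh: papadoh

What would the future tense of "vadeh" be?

zindikif and rinit both have last vowel 'i' yet inflect differently (vezindikifob, rinitus), so the last vowel is not what conditions the rule; the final letter is.
"vadeh" ends in -h. The one such stem in the data (padoh → papadoh) repeats the first consonant+vowel as a prefix (as does fapanem), so the same rule applies.
The other patterns: stems ending in -f add ve- … -ob around the stem; stems ending in -t add -us.
So vadeh → vavadeh.

vavadeh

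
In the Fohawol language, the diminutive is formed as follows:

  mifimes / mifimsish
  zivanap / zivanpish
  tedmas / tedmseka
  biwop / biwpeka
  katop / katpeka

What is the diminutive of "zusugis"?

zusugsish

mifimes and tedmas both end in -s yet inflect differently (mifimsish, tedmseka), so the final letter is not what conditions the rule; the number of vowels is.
"zusugis" has 3 vowels. The stems with 3 vowels (mifimes → mifimsish, zivanap → zivanpish) delete the last vowel and add -ish.
The other pattern: stems with 2 vowels delete the last vowel and add -eka.
So zusugis → zusugsish.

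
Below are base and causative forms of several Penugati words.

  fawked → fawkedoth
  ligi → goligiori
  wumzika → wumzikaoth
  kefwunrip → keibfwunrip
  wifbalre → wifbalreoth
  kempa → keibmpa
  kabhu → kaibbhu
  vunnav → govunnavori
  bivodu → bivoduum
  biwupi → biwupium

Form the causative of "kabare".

wumzika and kempa both end in -a yet inflect differently (wumzikaoth, keibmpa), so the final letter is not what conditions the rule; the first letter is.
"kabare" begins with k-. The stems beginning with k- (kempa → keibmpa, kabhu → kaibbhu, kefwunrip → keibfwunrip) insert -ib- after the first vowel.
The other patterns: stems beginning with f- or w- add -oth; stems beginning with b- add -um; stems beginning with l- or v- add go- … -ori around the stem.
So kabare → kaibbare.

kaibbare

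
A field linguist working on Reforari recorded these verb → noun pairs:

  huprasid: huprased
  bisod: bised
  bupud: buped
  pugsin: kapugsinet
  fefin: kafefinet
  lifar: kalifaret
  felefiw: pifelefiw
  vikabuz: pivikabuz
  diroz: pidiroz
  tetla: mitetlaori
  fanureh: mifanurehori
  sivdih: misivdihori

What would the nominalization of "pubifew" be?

huprasid and pugsin both have last vowel 'i' yet inflect differently (huprased, kapugsinet), so the last vowel is not what conditions the rule; the final letter is.
"pubifew" ends in -w. The one such stem in the data (felefiw → pifelefiw) adds the prefix pi-, so the same rule applies.
So pubifew → pipubifew.

pipubifew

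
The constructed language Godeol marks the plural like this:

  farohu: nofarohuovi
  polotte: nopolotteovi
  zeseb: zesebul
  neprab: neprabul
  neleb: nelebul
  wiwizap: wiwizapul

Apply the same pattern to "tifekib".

tifekibul

zeseb and polotte both have last vowel 'e' yet inflect differently (zesebul, nopolotteovi), so the last vowel is not what conditions the rule; whether the stem ends in a vowel or a consonant is.
"tifekib" ends in a consonant. The stems ending in a consonant (neprab → neprabul, zeseb → zesebul, wiwizap → wiwizapul) add -ul.
The other pattern: stems ending in a vowel add no- … -ovi around the stem.
So tifekib → tifekibul.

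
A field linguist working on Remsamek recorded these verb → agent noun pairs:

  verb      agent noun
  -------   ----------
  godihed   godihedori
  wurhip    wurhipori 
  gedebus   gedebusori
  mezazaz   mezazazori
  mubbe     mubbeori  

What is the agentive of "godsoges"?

godsogesori

Every pair shown (godihed → godihedori, wurhip → wurhipori, gedebus → gedebusori, …) follows the same rule: add -ori.
So godsoges → godsogesori.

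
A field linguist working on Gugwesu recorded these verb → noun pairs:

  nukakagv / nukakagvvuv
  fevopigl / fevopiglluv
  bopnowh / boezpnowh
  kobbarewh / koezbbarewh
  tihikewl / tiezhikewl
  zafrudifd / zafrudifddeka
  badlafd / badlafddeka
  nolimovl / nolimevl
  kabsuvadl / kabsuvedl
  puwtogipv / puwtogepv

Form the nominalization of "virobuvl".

virobevl

fevopigl and tihikewl both end in -l yet inflect differently (fevopiglluv, tiezhikewl), so the final letter is not what conditions the rule; the second-to-last letter is.
"virobuvl" has second-to-last letter 'v'. The one such stem in the data (nolimovl → nolimevl) changes the last vowel to 'e' (as do kabsuvadl, puwtogipv), so the same rule applies.
So virobuvl → virobevl.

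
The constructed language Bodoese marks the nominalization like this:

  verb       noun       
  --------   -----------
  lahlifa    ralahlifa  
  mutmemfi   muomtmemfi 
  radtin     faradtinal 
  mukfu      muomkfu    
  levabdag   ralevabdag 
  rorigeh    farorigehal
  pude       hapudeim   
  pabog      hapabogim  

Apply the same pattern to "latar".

"latar" begins with l-. The stems beginning with l- (lahlifa → ralahlifa, levabdag → ralevabdag) add the prefix ra-.
So latar → ralatar.

ralatar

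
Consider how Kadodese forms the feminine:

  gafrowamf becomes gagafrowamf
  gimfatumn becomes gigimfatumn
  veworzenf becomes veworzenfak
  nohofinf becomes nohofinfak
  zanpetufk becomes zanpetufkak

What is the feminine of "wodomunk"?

wodomunkak

"wodomunk" has second-to-last letter 'n'. The stems whose second-to-last letter is 'n' (veworzenf → veworzenfak, nohofinf → nohofinfak) add -ak.
So wodomunk → wodomunkak.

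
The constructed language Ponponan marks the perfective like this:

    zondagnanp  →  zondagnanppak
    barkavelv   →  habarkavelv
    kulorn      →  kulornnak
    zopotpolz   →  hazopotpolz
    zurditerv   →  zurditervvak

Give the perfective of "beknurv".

"beknurv" has second-to-last letter 'r'. The stems whose second-to-last letter is 'r' (kulorn → kulornnak, zurditerv → zurditervvak) double the final consonant and add -ak.
So beknurv → beknurvvak.

beknurvvak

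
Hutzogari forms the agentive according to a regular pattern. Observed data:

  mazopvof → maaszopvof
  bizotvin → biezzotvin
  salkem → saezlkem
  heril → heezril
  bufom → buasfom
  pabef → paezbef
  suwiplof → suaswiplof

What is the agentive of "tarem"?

taezrem

"tarem" has last vowel 'e'. The stems whose last vowel is 'e' (salkem → saezlkem, pabef → paezbef) insert -ez- after the first vowel.
So tarem → taezrem.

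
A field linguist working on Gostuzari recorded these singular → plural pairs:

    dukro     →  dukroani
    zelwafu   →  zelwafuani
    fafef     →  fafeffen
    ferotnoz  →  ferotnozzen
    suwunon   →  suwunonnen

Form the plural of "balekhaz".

dukro and ferotnoz both have last vowel 'o' yet inflect differently (dukroani, ferotnozzen), so the last vowel is not what conditions the rule; whether the stem ends in a vowel or a consonant is.
"balekhaz" ends in a consonant. The stems ending in a consonant (fafef → fafeffen, ferotnoz → ferotnozzen, suwunon → suwunonnen) double the final consonant and add -en.
So balekhaz → balekhazzen.

balekhazzen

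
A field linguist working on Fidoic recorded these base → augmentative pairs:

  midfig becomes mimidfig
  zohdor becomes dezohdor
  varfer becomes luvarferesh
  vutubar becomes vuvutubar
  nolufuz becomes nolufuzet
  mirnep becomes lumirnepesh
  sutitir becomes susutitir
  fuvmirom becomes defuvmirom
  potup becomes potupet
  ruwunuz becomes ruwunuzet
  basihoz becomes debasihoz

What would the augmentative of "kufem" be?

"kufem" has last vowel 'e'. The stems whose last vowel is 'e' (varfer → luvarferesh, mirnep → lumirnepesh) add lu- … -esh around the stem.
The other patterns: stems whose last vowel is 'u' add -et; stems whose last vowel is 'o' add the prefix de-; stems whose last vowel is 'a' or 'i' repeat the first consonant+vowel as a prefix.
So kufem → lukufemesh.

lukufemesh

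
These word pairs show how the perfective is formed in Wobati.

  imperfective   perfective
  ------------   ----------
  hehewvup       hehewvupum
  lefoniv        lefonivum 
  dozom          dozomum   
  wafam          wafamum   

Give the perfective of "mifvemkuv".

Every pair shown (hehewvup → hehewvupum, lefoniv → lefonivum, dozom → dozomum, …) follows the same rule: add -um.
So mifvemkuv → mifvemkuvum.

mifvemkuvum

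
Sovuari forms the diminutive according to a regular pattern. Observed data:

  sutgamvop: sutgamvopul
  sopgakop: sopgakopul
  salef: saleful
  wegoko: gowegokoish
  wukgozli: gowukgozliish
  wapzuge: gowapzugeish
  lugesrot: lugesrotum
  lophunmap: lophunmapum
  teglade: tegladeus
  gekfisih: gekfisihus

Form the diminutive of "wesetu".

gowesetuish

"wesetu" begins with w-. The stems beginning with w- (wegoko → gowegokoish, wukgozli → gowukgozliish, wapzuge → gowapzugeish) add go- … -ish around the stem.
The other patterns: stems beginning with s- add -ul; stems beginning with l- add -um; stems beginning with g- or t- add -us.
So wesetu → gowesetuish.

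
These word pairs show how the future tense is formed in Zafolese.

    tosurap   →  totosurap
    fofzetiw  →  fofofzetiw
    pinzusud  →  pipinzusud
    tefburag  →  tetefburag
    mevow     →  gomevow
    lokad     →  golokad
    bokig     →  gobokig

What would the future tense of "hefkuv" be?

gohefkuv

fofzetiw and mevow both end in -w yet inflect differently (fofofzetiw, gomevow), so the final letter is not what conditions the rule; the number of vowels is.
"hefkuv" has 2 vowels. The stems with 2 vowels (mevow → gomevow, lokad → golokad, bokig → gobokig) add the prefix go-.
The other pattern: stems with 3 vowels repeat the first consonant+vowel as a prefix.
So hefkuv → gohefkuv.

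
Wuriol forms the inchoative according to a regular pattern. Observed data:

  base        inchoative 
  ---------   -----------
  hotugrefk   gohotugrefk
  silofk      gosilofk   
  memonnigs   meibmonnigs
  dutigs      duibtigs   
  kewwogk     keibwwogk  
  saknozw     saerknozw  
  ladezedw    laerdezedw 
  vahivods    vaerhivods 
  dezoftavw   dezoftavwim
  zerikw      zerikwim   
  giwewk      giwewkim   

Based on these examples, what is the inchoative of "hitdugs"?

hiibtdugs

hotugrefk and kewwogk both end in -k yet inflect differently (gohotugrefk, keibwwogk), so the final letter is not what conditions the rule; the second-to-last letter is.
"hitdugs" has second-to-last letter 'g'. The stems whose second-to-last letter is 'g' (memonnigs → meibmonnigs, dutigs → duibtigs, kewwogk → keibwwogk) insert -ib- after the first vowel.
The other patterns: stems whose second-to-last letter is 'f' add the prefix go-; stems whose second-to-last letter is 'd' or 'z' insert -er- after the first vowel; stems whose second-to-last letter is 'k', 'v' or 'w' add -im.
So hitdugs → hiibtdugs.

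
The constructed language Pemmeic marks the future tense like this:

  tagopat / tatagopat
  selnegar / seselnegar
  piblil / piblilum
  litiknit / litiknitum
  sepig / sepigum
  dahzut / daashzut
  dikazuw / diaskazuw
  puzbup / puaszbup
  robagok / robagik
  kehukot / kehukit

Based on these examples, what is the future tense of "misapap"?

tagopat and litiknit both end in -t yet inflect differently (tatagopat, litiknitum), so the final letter is not what conditions the rule; the last vowel is.
"misapap" has last vowel 'a'. The stems whose last vowel is 'a' (tagopat → tatagopat, selnegar → seselnegar) repeat the first consonant+vowel as a prefix.
So misapap → mimisapap.

mimisapap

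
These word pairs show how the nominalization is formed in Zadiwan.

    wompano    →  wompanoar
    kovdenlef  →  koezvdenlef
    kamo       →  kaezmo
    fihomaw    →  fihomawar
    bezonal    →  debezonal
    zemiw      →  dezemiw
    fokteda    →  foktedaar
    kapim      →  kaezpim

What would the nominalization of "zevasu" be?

dezevasu

"zevasu" begins with z-. The one such stem in the data (zemiw → dezemiw) adds the prefix de-, so the same rule applies.
So zevasu → dezevasu.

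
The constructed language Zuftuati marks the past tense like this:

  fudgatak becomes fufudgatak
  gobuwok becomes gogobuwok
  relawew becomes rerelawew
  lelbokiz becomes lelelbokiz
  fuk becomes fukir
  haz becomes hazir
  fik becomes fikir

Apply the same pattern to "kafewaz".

fudgatak and fuk both end in -k yet inflect differently (fufudgatak, fukir), so the final letter is not what conditions the rule; the number of vowels is.
"kafewaz" has 3 vowels. The stems with 3 vowels (fudgatak → fufudgatak, gobuwok → gogobuwok, relawew → rerelawew) repeat the first consonant+vowel as a prefix.
The other pattern: stems with 1 vowel add -ir.
So kafewaz → kakafewaz.

kakafewaz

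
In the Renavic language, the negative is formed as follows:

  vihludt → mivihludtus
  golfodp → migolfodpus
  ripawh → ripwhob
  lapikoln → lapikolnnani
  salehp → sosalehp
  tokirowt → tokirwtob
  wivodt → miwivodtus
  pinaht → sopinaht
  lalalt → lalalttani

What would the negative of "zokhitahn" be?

sozokhitahn

"zokhitahn" has second-to-last letter 'h'. The stems whose second-to-last letter is 'h' (pinaht → sopinaht, salehp → sosalehp) add the prefix so-.
So zokhitahn → sozokhitahn.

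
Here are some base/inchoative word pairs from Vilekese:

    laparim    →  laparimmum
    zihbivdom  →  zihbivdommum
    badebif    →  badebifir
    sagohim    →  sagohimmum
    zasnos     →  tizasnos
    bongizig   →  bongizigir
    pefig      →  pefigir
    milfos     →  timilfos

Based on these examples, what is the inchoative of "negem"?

zihbivdom and milfos both have last vowel 'o' yet inflect differently (zihbivdommum, timilfos), so the last vowel is not what conditions the rule; the final letter is.
"negem" ends in -m. The stems ending in -m (zihbivdom → zihbivdommum, sagohim → sagohimmum, laparim → laparimmum) double the final consonant and add -um.
The other patterns: stems ending in -s add the prefix ti-; stems ending in -f or -g add -ir.
So negem → negemmum.

negemmum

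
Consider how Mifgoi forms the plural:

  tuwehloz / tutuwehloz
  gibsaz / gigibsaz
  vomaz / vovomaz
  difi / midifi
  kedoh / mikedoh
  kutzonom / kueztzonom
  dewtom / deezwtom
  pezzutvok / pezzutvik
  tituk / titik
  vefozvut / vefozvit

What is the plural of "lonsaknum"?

"lonsaknum" ends in -m. The stems ending in -m (kutzonom → kueztzonom, dewtom → deezwtom) insert -ez- after the first vowel.
The other patterns: stems ending in -z repeat the first consonant+vowel as a prefix; stems ending in -h or -i add the prefix mi-; stems ending in -k or -t change the last vowel to 'i'.
So lonsaknum → loeznsaknum.

loeznsaknum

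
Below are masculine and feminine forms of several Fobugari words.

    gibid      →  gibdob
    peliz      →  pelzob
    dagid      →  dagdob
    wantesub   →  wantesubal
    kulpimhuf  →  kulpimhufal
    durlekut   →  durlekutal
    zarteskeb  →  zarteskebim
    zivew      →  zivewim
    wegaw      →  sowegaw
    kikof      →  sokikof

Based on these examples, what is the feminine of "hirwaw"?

sohirwaw

"hirwaw" has last vowel 'a'. The one such stem in the data (wegaw → sowegaw) adds the prefix so-, so the same rule applies.
So hirwaw → sohirwaw.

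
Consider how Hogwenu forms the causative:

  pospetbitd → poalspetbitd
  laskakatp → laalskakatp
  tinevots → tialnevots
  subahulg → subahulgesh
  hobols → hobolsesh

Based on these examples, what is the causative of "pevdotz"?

tinevots and hobols both end in -s yet inflect differently (tialnevots, hobolsesh), so the final letter is not what conditions the rule; the second-to-last letter is.
"pevdotz" has second-to-last letter 't'. The stems whose second-to-last letter is 't' (pospetbitd → poalspetbitd, laskakatp → laalskakatp, tinevots → tialnevots) insert -al- after the first vowel.
The other pattern: stems whose second-to-last letter is 'l' add -esh.
So pevdotz → pealvdotz.

pealvdotz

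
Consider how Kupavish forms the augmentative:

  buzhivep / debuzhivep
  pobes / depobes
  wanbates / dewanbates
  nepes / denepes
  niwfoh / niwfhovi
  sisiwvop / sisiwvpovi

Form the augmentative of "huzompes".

dehuzompes

buzhivep and sisiwvop both end in -p yet inflect differently (debuzhivep, sisiwvpovi), so the final letter is not what conditions the rule; the last vowel is.
"huzompes" has last vowel 'e'. The stems whose last vowel is 'e' (buzhivep → debuzhivep, pobes → depobes, wanbates → dewanbates) add the prefix de-.
The other pattern: stems whose last vowel is 'o' delete the last vowel and add -ovi.
So huzompes → dehuzompes.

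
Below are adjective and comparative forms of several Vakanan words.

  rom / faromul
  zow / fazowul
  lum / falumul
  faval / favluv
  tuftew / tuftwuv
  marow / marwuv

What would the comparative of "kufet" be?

zow and tuftew both end in -w yet inflect differently (fazowul, tuftwuv), so the final letter is not what conditions the rule; the number of vowels is.
"kufet" has 2 vowels. The stems with 2 vowels (faval → favluv, tuftew → tuftwuv, marow → marwuv) delete the last vowel and add -uv.
The other pattern: stems with 1 vowel add fa- … -ul around the stem.
So kufet → kuftuv.

kuftuv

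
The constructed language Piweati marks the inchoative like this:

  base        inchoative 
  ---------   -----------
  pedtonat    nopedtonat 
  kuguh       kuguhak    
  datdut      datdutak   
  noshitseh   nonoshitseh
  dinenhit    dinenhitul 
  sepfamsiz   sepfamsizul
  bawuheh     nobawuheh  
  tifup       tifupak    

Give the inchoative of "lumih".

dinenhit and datdut both end in -t yet inflect differently (dinenhitul, datdutak), so the final letter is not what conditions the rule; the last vowel is.
"lumih" has last vowel 'i'. The stems whose last vowel is 'i' (sepfamsiz → sepfamsizul, dinenhit → dinenhitul) add -ul.
The other patterns: stems whose last vowel is 'u' add -ak; stems whose last vowel is 'a' or 'e' add the prefix no-.
So lumih → lumihul.

lumihul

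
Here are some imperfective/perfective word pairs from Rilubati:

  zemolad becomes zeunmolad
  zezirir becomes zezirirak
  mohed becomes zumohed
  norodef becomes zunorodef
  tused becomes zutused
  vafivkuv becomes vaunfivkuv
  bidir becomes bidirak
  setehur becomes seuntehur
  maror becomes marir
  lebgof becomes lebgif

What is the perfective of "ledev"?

maror and bidir both end in -r yet inflect differently (marir, bidirak), so the final letter is not what conditions the rule; the last vowel is.
"ledev" has last vowel 'e'. The stems whose last vowel is 'e' (mohed → zumohed, tused → zutused, norodef → zunorodef) add the prefix zu-.
So ledev → zuledev.

zuledev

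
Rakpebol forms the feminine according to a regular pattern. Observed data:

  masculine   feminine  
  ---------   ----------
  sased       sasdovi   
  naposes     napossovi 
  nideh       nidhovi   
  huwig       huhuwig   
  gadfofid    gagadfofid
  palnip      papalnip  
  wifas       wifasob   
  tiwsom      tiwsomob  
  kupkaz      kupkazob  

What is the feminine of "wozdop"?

"wozdop" has last vowel 'o'. The one such stem in the data (tiwsom → tiwsomob) adds -ob, so the same rule applies.
The other patterns: stems whose last vowel is 'e' delete the last vowel and add -ovi; stems whose last vowel is 'i' repeat the first consonant+vowel as a prefix.
So wozdop → wozdopob.

wozdopob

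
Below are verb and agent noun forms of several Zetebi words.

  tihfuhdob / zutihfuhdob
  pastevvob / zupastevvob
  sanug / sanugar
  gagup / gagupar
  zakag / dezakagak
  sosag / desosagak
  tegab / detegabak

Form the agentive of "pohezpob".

zupohezpob

sanug and zakag both end in -g yet inflect differently (sanugar, dezakagak), so the final letter is not what conditions the rule; the last vowel is.
"pohezpob" has last vowel 'o'. The stems whose last vowel is 'o' (tihfuhdob → zutihfuhdob, pastevvob → zupastevvob) add the prefix zu-.
The other patterns: stems whose last vowel is 'u' add -ar; stems whose last vowel is 'a' add de- … -ak around the stem.
So pohezpob → zupohezpob.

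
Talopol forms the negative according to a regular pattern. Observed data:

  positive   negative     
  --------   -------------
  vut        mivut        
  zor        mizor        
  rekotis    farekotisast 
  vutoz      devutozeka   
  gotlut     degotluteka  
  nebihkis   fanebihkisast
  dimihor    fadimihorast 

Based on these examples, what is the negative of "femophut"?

fafemophutast

vut and gotlut both end in -t yet inflect differently (mivut, degotluteka), so the final letter is not what conditions the rule; the number of vowels is.
"femophut" has 3 vowels. The stems with 3 vowels (rekotis → farekotisast, nebihkis → fanebihkisast, dimihor → fadimihorast) add fa- … -ast around the stem.
The other patterns: stems with 1 vowel add the prefix mi-; stems with 2 vowels add de- … -eka around the stem.
So femophut → fafemophutast.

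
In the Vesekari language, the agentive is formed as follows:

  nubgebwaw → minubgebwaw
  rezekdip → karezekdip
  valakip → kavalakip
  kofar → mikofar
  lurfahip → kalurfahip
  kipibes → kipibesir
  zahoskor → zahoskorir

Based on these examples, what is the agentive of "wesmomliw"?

kawesmomliw

"wesmomliw" has last vowel 'i'. The stems whose last vowel is 'i' (lurfahip → kalurfahip, rezekdip → karezekdip, valakip → kavalakip) add the prefix ka-.
The other patterns: stems whose last vowel is 'a' add the prefix mi-; stems whose last vowel is 'e' or 'o' add -ir.
So wesmomliw → kawesmomliw.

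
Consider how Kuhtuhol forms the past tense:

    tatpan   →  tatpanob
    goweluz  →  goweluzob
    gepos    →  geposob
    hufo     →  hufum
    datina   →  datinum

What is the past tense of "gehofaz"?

gehofazob

gepos and hufo both have last vowel 'o' yet inflect differently (geposob, hufum), so the last vowel is not what conditions the rule; whether the stem ends in a vowel or a consonant is.
"gehofaz" ends in a consonant. The stems ending in a consonant (tatpan → tatpanob, goweluz → goweluzob, gepos → geposob) add -ob.
So gehofaz → gehofazob.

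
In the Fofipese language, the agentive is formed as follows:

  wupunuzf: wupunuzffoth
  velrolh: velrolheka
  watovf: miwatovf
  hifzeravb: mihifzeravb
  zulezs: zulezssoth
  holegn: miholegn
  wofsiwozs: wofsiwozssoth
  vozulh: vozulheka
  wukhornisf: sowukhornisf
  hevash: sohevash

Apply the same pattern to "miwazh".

wupunuzf and wukhornisf both end in -f yet inflect differently (wupunuzffoth, sowukhornisf), so the final letter is not what conditions the rule; the second-to-last letter is.
"miwazh" has second-to-last letter 'z'. The stems whose second-to-last letter is 'z' (wupunuzf → wupunuzffoth, zulezs → zulezssoth, wofsiwozs → wofsiwozssoth) double the final consonant and add -oth.
The other patterns: stems whose second-to-last letter is 'l' add -eka; stems whose second-to-last letter is 's' add the prefix so-; stems whose second-to-last letter is 'g' or 'v' add the prefix mi-.
So miwazh → miwazhhoth.

miwazhhoth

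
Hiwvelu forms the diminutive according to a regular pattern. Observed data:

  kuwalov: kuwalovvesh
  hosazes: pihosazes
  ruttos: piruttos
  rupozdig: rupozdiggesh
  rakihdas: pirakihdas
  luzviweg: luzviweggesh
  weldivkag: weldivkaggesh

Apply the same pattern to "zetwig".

zetwiggesh

hosazes and luzviweg both have last vowel 'e' yet inflect differently (pihosazes, luzviweggesh), so the last vowel is not what conditions the rule; the final letter is.
"zetwig" ends in -g. The stems ending in -g (rupozdig → rupozdiggesh, luzviweg → luzviweggesh, weldivkag → weldivkaggesh) double the final consonant and add -esh.
So zetwig → zetwiggesh.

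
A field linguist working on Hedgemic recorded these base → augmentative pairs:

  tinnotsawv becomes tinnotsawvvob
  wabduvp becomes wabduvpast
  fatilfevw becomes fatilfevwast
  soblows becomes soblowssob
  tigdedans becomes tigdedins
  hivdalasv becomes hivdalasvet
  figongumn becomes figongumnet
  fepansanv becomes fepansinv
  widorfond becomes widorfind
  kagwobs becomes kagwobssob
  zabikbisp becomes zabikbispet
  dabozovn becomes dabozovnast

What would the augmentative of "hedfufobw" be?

wabduvp and zabikbisp both end in -p yet inflect differently (wabduvpast, zabikbispet), so the final letter is not what conditions the rule; the second-to-last letter is.
"hedfufobw" has second-to-last letter 'b'. The one such stem in the data (kagwobs → kagwobssob) doubles the final consonant and adds -ob (as do tinnotsawv, soblows), so the same rule applies.
The other patterns: stems whose second-to-last letter is 'v' add -ast; stems whose second-to-last letter is 'm' or 's' add -et; stems whose second-to-last letter is 'n' change the last vowel to 'i'.
So hedfufobw → hedfufobwwob.

hedfufobwwob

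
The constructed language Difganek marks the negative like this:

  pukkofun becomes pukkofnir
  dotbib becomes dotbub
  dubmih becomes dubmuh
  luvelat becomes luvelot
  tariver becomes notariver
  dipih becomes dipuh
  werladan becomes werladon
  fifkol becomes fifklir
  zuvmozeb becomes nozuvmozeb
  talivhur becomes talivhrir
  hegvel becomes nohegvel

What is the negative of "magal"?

fifkol and hegvel both end in -l yet inflect differently (fifklir, nohegvel), so the final letter is not what conditions the rule; the last vowel is.
"magal" has last vowel 'a'. The stems whose last vowel is 'a' (luvelat → luvelot, werladan → werladon) change the last vowel to 'o'.
The other patterns: stems whose last vowel is 'o' or 'u' delete the last vowel and add -ir; stems whose last vowel is 'e' add the prefix no-; stems whose last vowel is 'i' change the last vowel to 'u'.
So magal → magol.

magol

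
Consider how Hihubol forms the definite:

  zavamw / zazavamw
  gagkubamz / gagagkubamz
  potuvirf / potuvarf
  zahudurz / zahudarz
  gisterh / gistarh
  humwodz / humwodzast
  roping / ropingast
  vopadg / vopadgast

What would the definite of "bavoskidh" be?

bavoskidhast

gagkubamz and zahudurz both end in -z yet inflect differently (gagagkubamz, zahudarz), so the final letter is not what conditions the rule; the second-to-last letter is.
"bavoskidh" has second-to-last letter 'd'. The stems whose second-to-last letter is 'd' (humwodz → humwodzast, vopadg → vopadgast) add -ast.
So bavoskidh → bavoskidhast.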